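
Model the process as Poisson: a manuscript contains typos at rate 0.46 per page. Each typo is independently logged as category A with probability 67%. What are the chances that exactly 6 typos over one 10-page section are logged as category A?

0.0546

Thinning: the typos that are logged as category A themselves form a Poisson process with rate 0.67 × 0.46 = 0.3082 per page.
Over the interval, μ = 0.3082 × 10 = 3.082 (a 10-page section = 10 pages).
P(N = 6) = e^(−3.082) · 3.082^6/6! ≈ 0.0546.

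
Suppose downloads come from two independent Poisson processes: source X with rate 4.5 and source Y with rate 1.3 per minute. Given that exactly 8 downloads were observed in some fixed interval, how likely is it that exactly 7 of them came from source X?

Given the total, each event is independently from source X with probability p = λ_X/(λ_X+λ_Y) = 4.5/5.8 ≈ 0.7759.
So K ~ Binomial(8, 4.5/5.8): P(K = 7) = C(8,7) · (4.5/5.8)^7 · (1.3/5.8)^1 ≈ 0.3035.

0.3035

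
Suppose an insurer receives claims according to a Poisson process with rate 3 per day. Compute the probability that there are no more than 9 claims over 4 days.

Over the interval, μ = 3 × 4 = 12 (4 days).
P(N ≤ 9) = Σ_{j=0}^{9} e^(−μ) μ^j/j! ≈ 0.2424.

0.2424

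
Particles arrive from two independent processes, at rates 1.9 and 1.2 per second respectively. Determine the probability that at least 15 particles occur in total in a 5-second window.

Independent Poisson processes superpose: combined rate λ = 1.9 + 1.2 = 3.1 per second.
Over the interval, μ = 3.1 × 5 = 15.5 (a 5-second window = 5 seconds).
P(N ≥ 15) = 1 − P(N ≤ 14) ≈ 0.5846.

0.5846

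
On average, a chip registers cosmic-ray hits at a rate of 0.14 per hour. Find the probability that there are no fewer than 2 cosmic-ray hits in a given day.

Over the interval, μ = 0.14 × 24 = 3.36 (a day = 24 hours).
P(N ≥ 2) = 1 − P(N ≤ 1) = 1 − Σ_{j=0}^{1} e^(−μ) μ^j/j! ≈ 0.8486.

0.8486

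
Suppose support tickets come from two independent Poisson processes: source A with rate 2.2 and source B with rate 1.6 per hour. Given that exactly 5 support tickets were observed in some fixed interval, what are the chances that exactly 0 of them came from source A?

Given the total, each event is independently from source A with probability p = λ_A/(λ_A+λ_B) = 2.2/3.8 ≈ 0.5789.
So K ~ Binomial(5, 2.2/3.8): P(K = 0) = C(5,0) · (2.2/3.8)^0 · (1.6/3.8)^5 ≈ 0.0132.

0.0132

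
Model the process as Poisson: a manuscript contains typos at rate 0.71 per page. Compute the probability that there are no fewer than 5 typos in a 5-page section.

0.2840

Over the interval, μ = 0.71 × 5 = 3.55 (a 5-page section = 5 pages).
P(N ≥ 5) = 1 − P(N ≤ 4) = 1 − Σ_{j=0}^{4} e^(−μ) μ^j/j! ≈ 0.2840.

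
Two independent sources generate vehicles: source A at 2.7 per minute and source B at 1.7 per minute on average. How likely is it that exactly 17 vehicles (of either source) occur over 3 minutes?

Independent Poisson processes superpose: combined rate λ = 2.7 + 1.7 = 4.4 per minute.
Over the interval, μ = 4.4 × 3 = 13.2 (3 minutes).
P(N = 17) = e^(−13.2) · 13.2^17/17! ≈ 0.0583.

0.0583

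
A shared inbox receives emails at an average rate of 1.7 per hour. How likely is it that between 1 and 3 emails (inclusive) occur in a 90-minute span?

0.6688

Over the interval, μ = 1.7 × 1.5 = 2.55 (a 90-minute span = 1.5 hours).
P(1 ≤ N ≤ 3) = Σ_{j=1}^{3} e^(−2.55) · 2.55^j/j! ≈ 0.6688.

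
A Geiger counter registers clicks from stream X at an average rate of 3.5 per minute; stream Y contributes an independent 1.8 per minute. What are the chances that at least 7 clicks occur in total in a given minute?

0.2829

Independent Poisson processes superpose: combined rate λ = 3.5 + 1.8 = 5.3 per minute.
So μ = 5.3.
P(N ≥ 7) = 1 − P(N ≤ 6) ≈ 0.2829.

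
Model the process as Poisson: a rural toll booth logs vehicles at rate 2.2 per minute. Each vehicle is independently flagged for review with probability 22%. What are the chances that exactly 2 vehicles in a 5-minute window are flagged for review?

Thinning: the vehicles that are flagged for review themselves form a Poisson process with rate 0.22 × 2.2 = 0.484 per minute.
Over the interval, μ = 0.484 × 5 = 2.42 (a 5-minute window = 5 minutes).
P(N = 2) = e^(−2.42) · 2.42^2/2! ≈ 0.2604.

0.2604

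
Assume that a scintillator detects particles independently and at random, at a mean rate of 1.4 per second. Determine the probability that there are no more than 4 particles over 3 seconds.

Over the interval, μ = 1.4 × 3 = 4.2 (3 seconds).
P(N ≤ 4) = Σ_{j=0}^{4} e^(−μ) μ^j/j! ≈ 0.5898.

0.5898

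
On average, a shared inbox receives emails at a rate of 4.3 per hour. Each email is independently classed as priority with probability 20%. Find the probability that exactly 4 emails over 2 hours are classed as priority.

0.0653

Thinning: the emails that are classed as priority themselves form a Poisson process with rate 0.2 × 4.3 = 0.86 per hour.
Over the interval, μ = 0.86 × 2 = 1.72 (2 hours).
P(N = 4) = e^(−1.72) · 1.72^4/4! ≈ 0.0653.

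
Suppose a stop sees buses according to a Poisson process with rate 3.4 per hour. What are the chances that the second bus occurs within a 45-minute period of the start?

Over the interval, μ = 3.4 × 0.75 = 2.55 (a 45-minute period = 0.75 hours).
The second arrival falls in the interval iff at least 2 events occur there: P(S_2 ≤ t) = P(N ≥ 2) = 1 − P(N ≤ 1) ≈ 0.7228.

0.7228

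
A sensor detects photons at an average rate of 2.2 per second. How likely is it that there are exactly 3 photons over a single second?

0.1966

With mean μ = 2.2 per second,
P(N = 3) = e^(−μ) μ^3/3! = e^(−2.2) · 2.2^3/6 ≈ 0.1966.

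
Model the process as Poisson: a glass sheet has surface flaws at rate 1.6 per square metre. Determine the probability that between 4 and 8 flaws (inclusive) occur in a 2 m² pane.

0.3918

Over the interval, μ = 1.6 × 2 = 3.2 (a 2 m² pane = 2 square metres).
P(4 ≤ N ≤ 8) = Σ_{j=4}^{8} e^(−3.2) · 3.2^j/j! ≈ 0.3918.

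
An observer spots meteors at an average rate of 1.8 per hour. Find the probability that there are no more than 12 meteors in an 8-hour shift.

0.3203

Over the interval, μ = 1.8 × 8 = 14.4 (an 8-hour shift = 8 hours).
P(N ≤ 12) = Σ_{j=0}^{12} e^(−μ) μ^j/j! ≈ 0.3203.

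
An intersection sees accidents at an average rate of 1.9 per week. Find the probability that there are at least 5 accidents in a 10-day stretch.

0.1392

Over the interval, μ = 1.9 × 10/7 ≈ 2.71429 (a 10-day stretch = 10/7 weeks).
P(N ≥ 5) = 1 − P(N ≤ 4) = 1 − Σ_{j=0}^{4} e^(−μ) μ^j/j! ≈ 0.1392.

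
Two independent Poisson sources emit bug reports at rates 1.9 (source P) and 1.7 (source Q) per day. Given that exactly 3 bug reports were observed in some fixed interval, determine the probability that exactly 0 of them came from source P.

Given the total, each event is independently from source P with probability p = λ_P/(λ_P+λ_Q) = 1.9/3.6 ≈ 0.5278.
So K ~ Binomial(3, 1.9/3.6): P(K = 0) = C(3,0) · (1.9/3.6)^0 · (1.7/3.6)^3 ≈ 0.1053.

0.1053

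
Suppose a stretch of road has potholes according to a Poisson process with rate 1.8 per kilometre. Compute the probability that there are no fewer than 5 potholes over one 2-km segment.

Over the interval, μ = 1.8 × 2 = 3.6 (a 2-km segment = 2 kilometres).
P(N ≥ 5) = 1 − P(N ≤ 4) = 1 − Σ_{j=0}^{4} e^(−μ) μ^j/j! ≈ 0.2936.

0.2936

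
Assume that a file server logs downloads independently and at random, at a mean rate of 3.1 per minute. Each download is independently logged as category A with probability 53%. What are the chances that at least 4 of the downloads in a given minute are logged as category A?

Thinning: the downloads that are logged as category A themselves form a Poisson process with rate 0.53 × 3.1 = 1.643 per minute.
So μ = 1.643.
P(N ≥ 4) = 1 − P(N ≤ 3) ≈ 0.0849.

0.0849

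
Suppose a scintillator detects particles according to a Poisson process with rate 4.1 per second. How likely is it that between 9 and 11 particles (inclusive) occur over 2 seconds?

Over the interval, μ = 4.1 × 2 = 8.2 (2 seconds).
P(9 ≤ N ≤ 11) = Σ_{j=9}^{11} e^(−8.2) · 8.2^j/j! ≈ 0.3084.

0.3084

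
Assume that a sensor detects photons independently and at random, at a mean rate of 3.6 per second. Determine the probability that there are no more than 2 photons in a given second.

With mean μ = 3.6 per second,
P(N ≤ 2) = Σ_{j=0}^{2} e^(−μ) μ^j/j! ≈ 0.3027.

0.3027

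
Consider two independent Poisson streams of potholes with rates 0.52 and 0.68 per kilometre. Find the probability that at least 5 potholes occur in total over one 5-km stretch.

Independent Poisson processes superpose: combined rate λ = 0.52 + 0.68 = 1.2 per kilometre.
Over the interval, μ = 1.2 × 5 = 6 (a 5-km stretch = 5 kilometres).
P(N ≥ 5) = 1 − P(N ≤ 4) ≈ 0.7149.

0.7149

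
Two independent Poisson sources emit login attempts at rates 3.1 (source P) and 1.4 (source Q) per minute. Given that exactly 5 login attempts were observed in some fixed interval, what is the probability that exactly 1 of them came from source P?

0.0323

Given the total, each event is independently from source P with probability p = λ_P/(λ_P+λ_Q) = 3.1/4.5 ≈ 0.6889.
So K ~ Binomial(5, 3.1/4.5): P(K = 1) = C(5,1) · (3.1/4.5)^1 · (1.4/4.5)^4 ≈ 0.0323.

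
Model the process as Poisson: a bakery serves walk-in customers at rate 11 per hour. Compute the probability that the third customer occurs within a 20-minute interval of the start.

Over the interval, μ = 11 × 1/3 ≈ 3.66667 (a 20-minute interval = 1/3 hours).
The third arrival falls in the interval iff at least 3 events occur there: P(S_3 ≤ t) = P(N ≥ 3) = 1 − P(N ≤ 2) ≈ 0.7089.

0.7089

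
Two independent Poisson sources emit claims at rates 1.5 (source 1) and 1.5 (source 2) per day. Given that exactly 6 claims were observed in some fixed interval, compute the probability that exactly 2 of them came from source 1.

0.2344

Given the total, each event is independently from source 1 with probability p = λ_1/(λ_1+λ_2) = 1.5/3 = 0.5000.
So K ~ Binomial(6, 1.5/3): P(K = 2) = C(6,2) · (1.5/3)^2 · (1.5/3)^4 ≈ 0.2344.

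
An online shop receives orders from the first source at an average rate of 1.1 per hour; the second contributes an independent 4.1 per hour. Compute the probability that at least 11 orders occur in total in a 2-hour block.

Independent Poisson processes superpose: combined rate λ = 1.1 + 4.1 = 5.2 per hour.
Over the interval, μ = 5.2 × 2 = 10.4 (a 2-hour block = 2 hours).
P(N ≥ 11) = 1 − P(N ≤ 10) ≈ 0.4669.

0.4669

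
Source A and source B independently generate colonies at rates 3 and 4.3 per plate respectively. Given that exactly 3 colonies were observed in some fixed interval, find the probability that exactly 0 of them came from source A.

0.2044

Given the total, each event is independently from source A with probability p = λ_A/(λ_A+λ_B) = 3/7.3 ≈ 0.4110.
So K ~ Binomial(3, 3/7.3): P(K = 0) = C(3,0) · (3/7.3)^0 · (4.3/7.3)^3 ≈ 0.2044.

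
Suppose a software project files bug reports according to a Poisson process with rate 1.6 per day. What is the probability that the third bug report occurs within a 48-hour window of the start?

Over the interval, μ = 1.6 × 2 = 3.2 (a 48-hour window = 2 days).
The third arrival falls in the interval iff at least 3 events occur there: P(S_3 ≤ t) = P(N ≥ 3) = 1 − P(N ≤ 2) ≈ 0.6201.

0.6201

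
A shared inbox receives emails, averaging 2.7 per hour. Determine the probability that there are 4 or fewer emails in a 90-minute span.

Over the interval, μ = 2.7 × 1.5 = 4.05 (a 90-minute span = 1.5 hours).
P(N ≤ 4) = Σ_{j=0}^{4} e^(−μ) μ^j/j! ≈ 0.6191.

0.6191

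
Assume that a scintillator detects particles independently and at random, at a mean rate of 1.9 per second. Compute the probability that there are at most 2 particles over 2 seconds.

0.2689

Over the interval, μ = 1.9 × 2 = 3.8 (2 seconds).
P(N ≤ 2) = Σ_{j=0}^{2} e^(−μ) μ^j/j! ≈ 0.2689.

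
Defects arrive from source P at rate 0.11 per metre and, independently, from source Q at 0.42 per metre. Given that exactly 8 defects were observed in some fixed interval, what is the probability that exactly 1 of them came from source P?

Given the total, each event is independently from source P with probability p = λ_P/(λ_P+λ_Q) = 0.11/0.53 ≈ 0.2075.
So K ~ Binomial(8, 0.11/0.53): P(K = 1) = C(8,1) · (0.11/0.53)^1 · (0.42/0.53)^7 ≈ 0.3259.

0.3259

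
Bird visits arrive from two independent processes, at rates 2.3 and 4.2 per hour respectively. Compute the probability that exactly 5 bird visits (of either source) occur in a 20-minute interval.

0.0456

Independent Poisson processes superpose: combined rate λ = 2.3 + 4.2 = 6.5 per hour.
Over the interval, μ = 6.5 × 1/3 ≈ 2.16667 (a 20-minute interval = 1/3 hours).
P(N = 5) = e^(−2.16667) · 2.16667^5/5! ≈ 0.0456.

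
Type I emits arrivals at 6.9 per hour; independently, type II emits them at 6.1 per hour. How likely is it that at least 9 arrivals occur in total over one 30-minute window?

0.2084

Independent Poisson processes superpose: combined rate λ = 6.9 + 6.1 = 13 per hour.
Over the interval, μ = 13 × 0.5 = 6.5 (a 30-minute window = 0.5 hours).
P(N ≥ 9) = 1 − P(N ≤ 8) ≈ 0.2084.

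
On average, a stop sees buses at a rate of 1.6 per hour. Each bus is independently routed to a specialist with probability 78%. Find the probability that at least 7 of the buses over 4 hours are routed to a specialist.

0.2366

Thinning: the buses that are routed to a specialist themselves form a Poisson process with rate 0.78 × 1.6 = 1.248 per hour.
Over the interval, μ = 1.248 × 4 = 4.992 (4 hours).
P(N ≥ 7) = 1 − P(N ≤ 6) ≈ 0.2366.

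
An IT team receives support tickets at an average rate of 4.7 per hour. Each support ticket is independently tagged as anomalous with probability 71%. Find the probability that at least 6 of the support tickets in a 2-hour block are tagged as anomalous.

Thinning: the support tickets that are tagged as anomalous themselves form a Poisson process with rate 0.71 × 4.7 = 3.337 per hour.
Over the interval, μ = 3.337 × 2 = 6.674 (a 2-hour block = 2 hours).
P(N ≥ 6) = 1 − P(N ≤ 5) ≈ 0.6557.

0.6557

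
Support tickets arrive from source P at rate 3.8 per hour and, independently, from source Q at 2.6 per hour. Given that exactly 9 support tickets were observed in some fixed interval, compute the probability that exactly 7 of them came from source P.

0.1546

Given the total, each event is independently from source P with probability p = λ_P/(λ_P+λ_Q) = 3.8/6.4 ≈ 0.5937.
So K ~ Binomial(9, 3.8/6.4): P(K = 7) = C(9,7) · (3.8/6.4)^7 · (2.6/6.4)^2 ≈ 0.1546.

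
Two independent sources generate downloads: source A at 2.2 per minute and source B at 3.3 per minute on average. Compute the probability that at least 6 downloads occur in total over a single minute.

Independent Poisson processes superpose: combined rate λ = 2.2 + 3.3 = 5.5 per minute.
So μ = 5.5.
P(N ≥ 6) = 1 − P(N ≤ 5) ≈ 0.4711.

0.4711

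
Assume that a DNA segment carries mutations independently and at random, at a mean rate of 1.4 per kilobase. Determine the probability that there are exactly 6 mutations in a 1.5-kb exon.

0.0146

Over the interval, μ = 1.4 × 1.5 = 2.1 (a 1.5-kb exon = 1.5 kilobases).
P(N = 6) = e^(−μ) μ^6/6! = e^(−2.1) · 2.1^6/720 ≈ 0.0146.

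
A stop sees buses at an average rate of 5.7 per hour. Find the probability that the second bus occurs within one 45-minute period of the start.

0.9266

Over the interval, μ = 5.7 × 0.75 = 4.275 (a 45-minute period = 0.75 hours).
The second arrival falls in the interval iff at least 2 events occur there: P(S_2 ≤ t) = P(N ≥ 2) = 1 − P(N ≤ 1) ≈ 0.9266.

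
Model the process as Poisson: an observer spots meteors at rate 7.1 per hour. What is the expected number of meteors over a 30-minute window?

3.55

E[N] = λt = 7.1 × 0.5 = 3.55 (a 30-minute window = 0.5 hours).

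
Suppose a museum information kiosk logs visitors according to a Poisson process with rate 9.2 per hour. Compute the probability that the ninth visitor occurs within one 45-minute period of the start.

Over the interval, μ = 9.2 × 0.75 = 6.9 (a 45-minute period = 0.75 hours).
The ninth arrival falls in the interval iff at least 9 events occur there: P(S_9 ≤ t) = P(N ≥ 9) = 1 − P(N ≤ 8) ≈ 0.2580.

0.2580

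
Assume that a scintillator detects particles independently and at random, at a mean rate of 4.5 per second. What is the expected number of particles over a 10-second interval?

E[N] = λt = 4.5 × 10 = 45 (a 10-second interval = 10 seconds).

45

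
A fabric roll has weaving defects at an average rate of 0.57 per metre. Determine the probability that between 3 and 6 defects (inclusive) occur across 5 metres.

0.5159

Over the interval, μ = 0.57 × 5 = 2.85 (5 metres).
P(3 ≤ N ≤ 6) = Σ_{j=3}^{6} e^(−2.85) · 2.85^j/j! ≈ 0.5159.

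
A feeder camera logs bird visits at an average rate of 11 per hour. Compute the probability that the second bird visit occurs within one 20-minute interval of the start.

0.8807

Over the interval, μ = 11 × 1/3 ≈ 3.66667 (a 20-minute interval = 1/3 hours).
The second arrival falls in the interval iff at least 2 events occur there: P(S_2 ≤ t) = P(N ≥ 2) = 1 − P(N ≤ 1) ≈ 0.8807.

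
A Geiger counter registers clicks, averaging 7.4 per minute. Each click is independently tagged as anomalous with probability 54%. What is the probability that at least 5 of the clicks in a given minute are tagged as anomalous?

0.3704

Thinning: the clicks that are tagged as anomalous themselves form a Poisson process with rate 0.54 × 7.4 = 3.996 per minute.
So μ = 3.996.
P(N ≥ 5) = 1 − P(N ≤ 4) ≈ 0.3704.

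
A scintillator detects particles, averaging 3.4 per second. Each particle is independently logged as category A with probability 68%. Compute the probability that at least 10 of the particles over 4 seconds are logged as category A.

Thinning: the particles that are logged as category A themselves form a Poisson process with rate 0.68 × 3.4 = 2.312 per second.
Over the interval, μ = 2.312 × 4 = 9.248 (4 seconds).
P(N ≥ 10) = 1 − P(N ≤ 9) ≈ 0.4452.

0.4452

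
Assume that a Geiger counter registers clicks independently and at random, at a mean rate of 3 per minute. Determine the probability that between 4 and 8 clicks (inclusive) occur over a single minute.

With mean μ = 3 per minute,
P(4 ≤ N ≤ 8) = Σ_{j=4}^{8} e^(−3) · 3^j/j! ≈ 0.3490.

0.3490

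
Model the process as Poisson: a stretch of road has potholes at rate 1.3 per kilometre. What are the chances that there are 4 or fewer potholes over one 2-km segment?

Over the interval, μ = 1.3 × 2 = 2.6 (a 2-km segment = 2 kilometres).
P(N ≤ 4) = Σ_{j=0}^{4} e^(−μ) μ^j/j! ≈ 0.8774.

0.8774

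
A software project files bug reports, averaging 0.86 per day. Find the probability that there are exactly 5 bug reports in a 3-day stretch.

Over the interval, μ = 0.86 × 3 = 2.58 (a 3-day stretch = 3 days).
P(N = 5) = e^(−μ) μ^5/5! = e^(−2.58) · 2.58^5/120 ≈ 0.0722.

0.0722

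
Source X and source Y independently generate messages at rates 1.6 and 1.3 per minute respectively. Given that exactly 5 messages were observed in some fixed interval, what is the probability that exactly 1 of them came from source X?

Given the total, each event is independently from source X with probability p = λ_X/(λ_X+λ_Y) = 1.6/2.9 ≈ 0.5517.
So K ~ Binomial(5, 1.6/2.9): P(K = 1) = C(5,1) · (1.6/2.9)^1 · (1.3/2.9)^4 ≈ 0.1114.

0.1114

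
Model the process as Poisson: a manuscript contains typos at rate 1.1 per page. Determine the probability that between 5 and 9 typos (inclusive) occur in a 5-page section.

0.5887

Over the interval, μ = 1.1 × 5 = 5.5 (a 5-page section = 5 pages).
P(5 ≤ N ≤ 9) = Σ_{j=5}^{9} e^(−5.5) · 5.5^j/j! ≈ 0.5887.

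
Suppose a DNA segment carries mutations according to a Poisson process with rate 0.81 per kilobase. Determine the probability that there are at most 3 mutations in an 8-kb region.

Over the interval, μ = 0.81 × 8 = 6.48 (an 8-kb region = 8 kilobases).
P(N ≤ 3) = Σ_{j=0}^{3} e^(−μ) μ^j/j! ≈ 0.1132.

0.1132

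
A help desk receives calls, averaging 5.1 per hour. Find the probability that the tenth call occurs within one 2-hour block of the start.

0.5668

Over the interval, μ = 5.1 × 2 = 10.2 (a 2-hour block = 2 hours).
The tenth arrival falls in the interval iff at least 10 events occur there: P(S_10 ≤ t) = P(N ≥ 10) = 1 − P(N ≤ 9) ≈ 0.5668.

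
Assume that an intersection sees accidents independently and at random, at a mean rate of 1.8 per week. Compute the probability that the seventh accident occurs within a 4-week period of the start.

Over the interval, μ = 1.8 × 4 = 7.2 (a 4-week period = 4 weeks).
The seventh arrival falls in the interval iff at least 7 events occur there: P(S_7 ≤ t) = P(N ≥ 7) = 1 − P(N ≤ 6) ≈ 0.5796.

0.5796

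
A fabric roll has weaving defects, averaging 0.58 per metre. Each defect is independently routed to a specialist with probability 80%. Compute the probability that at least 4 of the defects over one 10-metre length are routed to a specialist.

0.6808

Thinning: the defects that are routed to a specialist themselves form a Poisson process with rate 0.8 × 0.58 = 0.464 per metre.
Over the interval, μ = 0.464 × 10 = 4.64 (a 10-metre length = 10 metres).
P(N ≥ 4) = 1 − P(N ≤ 3) ≈ 0.6808.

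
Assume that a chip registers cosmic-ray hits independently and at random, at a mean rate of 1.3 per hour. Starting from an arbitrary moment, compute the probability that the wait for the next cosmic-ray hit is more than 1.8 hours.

0.0963

The wait for the next event is exponential with rate λ = 1.3 per hour.
P(T > 1.8) = e^(−λt) = e^(−1.3 × 1.8) = e^(−2.34) ≈ 0.0963.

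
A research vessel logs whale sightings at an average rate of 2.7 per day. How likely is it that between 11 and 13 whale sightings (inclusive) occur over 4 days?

Over the interval, μ = 2.7 × 4 = 10.8 (4 days).
P(11 ≤ N ≤ 13) = Σ_{j=11}^{13} e^(−10.8) · 10.8^j/j! ≈ 0.3155.

0.3155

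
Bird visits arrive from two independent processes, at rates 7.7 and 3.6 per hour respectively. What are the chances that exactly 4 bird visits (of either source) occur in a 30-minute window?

0.1494

Independent Poisson processes superpose: combined rate λ = 7.7 + 3.6 = 11.3 per hour.
Over the interval, μ = 11.3 × 0.5 = 5.65 (a 30-minute window = 0.5 hours).
P(N = 4) = e^(−5.65) · 5.65^4/4! ≈ 0.1494.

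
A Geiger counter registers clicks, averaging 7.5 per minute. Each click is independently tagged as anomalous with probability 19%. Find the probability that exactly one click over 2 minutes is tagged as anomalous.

Thinning: the clicks that are tagged as anomalous themselves form a Poisson process with rate 0.19 × 7.5 = 1.425 per minute.
Over the interval, μ = 1.425 × 2 = 2.85 (2 minutes).
P(N = 1) = e^(−2.85) · 2.85^1/1! ≈ 0.1649.

0.1649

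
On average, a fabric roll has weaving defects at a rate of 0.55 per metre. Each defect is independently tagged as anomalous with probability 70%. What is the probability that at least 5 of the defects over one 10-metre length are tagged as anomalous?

0.3419

Thinning: the defects that are tagged as anomalous themselves form a Poisson process with rate 0.7 × 0.55 = 0.385 per metre.
Over the interval, μ = 0.385 × 10 = 3.85 (a 10-metre length = 10 metres).
P(N ≥ 5) = 1 − P(N ≤ 4) ≈ 0.3419.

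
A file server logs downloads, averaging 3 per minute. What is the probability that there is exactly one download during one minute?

0.1494

With mean μ = 3 per minute,
P(N = 1) = e^(−μ) μ^1/1! = e^(−3) · 3^1/1 ≈ 0.1494.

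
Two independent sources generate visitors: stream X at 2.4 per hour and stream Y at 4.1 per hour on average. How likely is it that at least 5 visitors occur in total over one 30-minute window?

0.2283

Independent Poisson processes superpose: combined rate λ = 2.4 + 4.1 = 6.5 per hour.
Over the interval, μ = 6.5 × 0.5 = 3.25 (a 30-minute window = 0.5 hours).
P(N ≥ 5) = 1 − P(N ≤ 4) ≈ 0.2283.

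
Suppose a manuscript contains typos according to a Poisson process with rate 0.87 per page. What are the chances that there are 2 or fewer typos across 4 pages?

Over the interval, μ = 0.87 × 4 = 3.48 (4 pages).
P(N ≤ 2) = Σ_{j=0}^{2} e^(−μ) μ^j/j! ≈ 0.3246.

0.3246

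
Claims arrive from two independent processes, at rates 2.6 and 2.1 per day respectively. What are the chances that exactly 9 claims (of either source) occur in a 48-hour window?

Independent Poisson processes superpose: combined rate λ = 2.6 + 2.1 = 4.7 per day.
Over the interval, μ = 4.7 × 2 = 9.4 (a 48-hour window = 2 days).
P(N = 9) = e^(−9.4) · 9.4^9/9! ≈ 0.1306.

0.1306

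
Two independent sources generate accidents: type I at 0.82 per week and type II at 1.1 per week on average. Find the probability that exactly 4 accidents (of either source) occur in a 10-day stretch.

0.1518

Independent Poisson processes superpose: combined rate λ = 0.82 + 1.1 = 1.92 per week.
Over the interval, μ = 1.92 × 10/7 ≈ 2.74286 (a 10-day stretch = 10/7 weeks).
P(N = 4) = e^(−2.74286) · 2.74286^4/4! ≈ 0.1518.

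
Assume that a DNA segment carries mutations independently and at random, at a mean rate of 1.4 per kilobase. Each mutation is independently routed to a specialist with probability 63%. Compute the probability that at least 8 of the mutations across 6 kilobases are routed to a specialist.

Thinning: the mutations that are routed to a specialist themselves form a Poisson process with rate 0.63 × 1.4 = 0.882 per kilobase.
Over the interval, μ = 0.882 × 6 = 5.292 (6 kilobases).
P(N ≥ 8) = 1 − P(N ≤ 7) ≈ 0.1656.

0.1656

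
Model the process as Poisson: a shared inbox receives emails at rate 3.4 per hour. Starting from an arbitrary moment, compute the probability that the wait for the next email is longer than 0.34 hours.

0.3147

The wait for the next event is exponential with rate λ = 3.4 per hour.
P(T > 0.34) = e^(−λt) = e^(−3.4 × 0.34) = e^(−1.156) ≈ 0.3147.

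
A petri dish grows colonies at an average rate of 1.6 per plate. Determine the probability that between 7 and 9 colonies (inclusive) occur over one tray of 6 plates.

Over the interval, μ = 1.6 × 6 = 9.6 (a tray of 6 plates = 6 plates).
P(7 ≤ N ≤ 9) = Σ_{j=7}^{9} e^(−9.6) · 9.6^j/j! ≈ 0.3514.

0.3514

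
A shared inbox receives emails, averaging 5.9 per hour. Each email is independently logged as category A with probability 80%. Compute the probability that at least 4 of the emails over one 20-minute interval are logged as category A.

0.0752

Thinning: the emails that are logged as category A themselves form a Poisson process with rate 0.8 × 5.9 = 4.72 per hour.
Over the interval, μ = 4.72 × 1/3 ≈ 1.57333 (a 20-minute interval = 1/3 hours).
P(N ≥ 4) = 1 − P(N ≤ 3) ≈ 0.0752.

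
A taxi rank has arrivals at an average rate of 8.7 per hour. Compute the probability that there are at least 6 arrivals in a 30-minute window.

0.2717

Over the interval, μ = 8.7 × 0.5 = 4.35 (a 30-minute window = 0.5 hours).
P(N ≥ 6) = 1 − P(N ≤ 5) = 1 − Σ_{j=0}^{5} e^(−μ) μ^j/j! ≈ 0.2717.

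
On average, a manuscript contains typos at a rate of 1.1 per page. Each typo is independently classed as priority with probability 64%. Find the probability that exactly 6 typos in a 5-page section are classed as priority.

Thinning: the typos that are classed as priority themselves form a Poisson process with rate 0.64 × 1.1 = 0.704 per page.
Over the interval, μ = 0.704 × 5 = 3.52 (a 5-page section = 5 pages).
P(N = 6) = e^(−3.52) · 3.52^6/6! ≈ 0.0782.

0.0782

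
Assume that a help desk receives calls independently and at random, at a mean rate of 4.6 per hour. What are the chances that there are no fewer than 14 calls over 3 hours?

Over the interval, μ = 4.6 × 3 = 13.8 (3 hours).
P(N ≥ 14) = 1 − P(N ≤ 13) = 1 − Σ_{j=0}^{13} e^(−μ) μ^j/j! ≈ 0.5142.

0.5142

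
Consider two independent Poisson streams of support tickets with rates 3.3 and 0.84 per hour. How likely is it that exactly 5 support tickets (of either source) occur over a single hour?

0.1614

Independent Poisson processes superpose: combined rate λ = 3.3 + 0.84 = 4.14 per hour.
So μ = 4.14.
P(N = 5) = e^(−4.14) · 4.14^5/5! ≈ 0.1614.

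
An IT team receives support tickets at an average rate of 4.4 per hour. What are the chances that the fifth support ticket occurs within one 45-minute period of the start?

0.2374

Over the interval, μ = 4.4 × 0.75 = 3.3 (a 45-minute period = 0.75 hours).
The fifth arrival falls in the interval iff at least 5 events occur there: P(S_5 ≤ t) = P(N ≥ 5) = 1 − P(N ≤ 4) ≈ 0.2374.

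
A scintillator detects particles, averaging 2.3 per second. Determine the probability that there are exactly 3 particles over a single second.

With mean μ = 2.3 per second,
P(N = 3) = e^(−μ) μ^3/3! = e^(−2.3) · 2.3^3/6 ≈ 0.2033.

0.2033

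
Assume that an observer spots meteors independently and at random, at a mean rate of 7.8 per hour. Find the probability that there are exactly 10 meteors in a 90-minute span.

0.1099

Over the interval, μ = 7.8 × 1.5 = 11.7 (a 90-minute span = 1.5 hours).
P(N = 10) = e^(−μ) μ^10/10! = e^(−11.7) · 11.7^10/3628800 ≈ 0.1099.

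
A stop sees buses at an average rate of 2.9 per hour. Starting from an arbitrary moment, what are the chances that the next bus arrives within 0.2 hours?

0.4401

Inter-arrival times are exponential with rate λ = 2.9 per hour.
P(T ≤ 0.2) = 1 − e^(−λt) = 1 − e^(−2.9 × 0.2) = 1 − e^(−0.58) ≈ 0.4401.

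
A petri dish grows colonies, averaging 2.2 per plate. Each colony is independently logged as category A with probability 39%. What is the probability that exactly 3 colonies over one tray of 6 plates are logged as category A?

Thinning: the colonies that are logged as category A themselves form a Poisson process with rate 0.39 × 2.2 = 0.858 per plate.
Over the interval, μ = 0.858 × 6 = 5.148 (a tray of 6 plates = 6 plates).
P(N = 3) = e^(−5.148) · 5.148^3/3! ≈ 0.1321.

0.1321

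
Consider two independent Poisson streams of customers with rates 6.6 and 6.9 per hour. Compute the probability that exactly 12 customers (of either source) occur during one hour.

Independent Poisson processes superpose: combined rate λ = 6.6 + 6.9 = 13.5 per hour.
So μ = 13.5.
P(N = 12) = e^(−13.5) · 13.5^12/12! ≈ 0.1049.

0.1049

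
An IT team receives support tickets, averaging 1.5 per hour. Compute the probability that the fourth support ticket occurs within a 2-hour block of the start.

0.3528

Over the interval, μ = 1.5 × 2 = 3 (a 2-hour block = 2 hours).
The fourth arrival falls in the interval iff at least 4 events occur there: P(S_4 ≤ t) = P(N ≥ 4) = 1 − P(N ≤ 3) ≈ 0.3528.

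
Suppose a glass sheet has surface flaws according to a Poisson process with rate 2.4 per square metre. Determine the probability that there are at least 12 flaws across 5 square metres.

0.5384

Over the interval, μ = 2.4 × 5 = 12 (5 square metres).
P(N ≥ 12) = 1 − P(N ≤ 11) = 1 − Σ_{j=0}^{11} e^(−μ) μ^j/j! ≈ 0.5384.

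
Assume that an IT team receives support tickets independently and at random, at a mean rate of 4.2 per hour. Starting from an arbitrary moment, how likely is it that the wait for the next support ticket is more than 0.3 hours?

0.2837

The wait for the next event is exponential with rate λ = 4.2 per hour.
P(T > 0.3) = e^(−λt) = e^(−4.2 × 0.3) = e^(−1.26) ≈ 0.2837.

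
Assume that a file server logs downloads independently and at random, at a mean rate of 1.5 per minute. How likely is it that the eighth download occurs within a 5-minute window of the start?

Over the interval, μ = 1.5 × 5 = 7.5 (a 5-minute window = 5 minutes).
The eighth arrival falls in the interval iff at least 8 events occur there: P(S_8 ≤ t) = P(N ≥ 8) = 1 − P(N ≤ 7) ≈ 0.4754.

0.4754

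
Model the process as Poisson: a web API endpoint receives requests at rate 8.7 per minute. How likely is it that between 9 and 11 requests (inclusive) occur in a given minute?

0.3353

With mean μ = 8.7 per minute,
P(9 ≤ N ≤ 11) = Σ_{j=9}^{11} e^(−8.7) · 8.7^j/j! ≈ 0.3353.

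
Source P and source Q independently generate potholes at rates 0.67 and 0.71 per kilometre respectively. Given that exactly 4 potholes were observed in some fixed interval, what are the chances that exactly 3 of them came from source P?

Given the total, each event is independently from source P with probability p = λ_P/(λ_P+λ_Q) = 0.67/1.38 ≈ 0.4855.
So K ~ Binomial(4, 0.67/1.38): P(K = 3) = C(4,3) · (0.67/1.38)^3 · (0.71/1.38)^1 ≈ 0.2355.

0.2355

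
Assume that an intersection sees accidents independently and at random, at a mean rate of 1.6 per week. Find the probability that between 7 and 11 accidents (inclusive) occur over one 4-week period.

0.4270

Over the interval, μ = 1.6 × 4 = 6.4 (a 4-week period = 4 weeks).
P(7 ≤ N ≤ 11) = Σ_{j=7}^{11} e^(−6.4) · 6.4^j/j! ≈ 0.4270.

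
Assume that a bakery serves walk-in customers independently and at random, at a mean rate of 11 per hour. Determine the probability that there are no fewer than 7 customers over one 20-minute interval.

Over the interval, μ = 11 × 1/3 ≈ 3.66667 (a 20-minute interval = 1/3 hours).
P(N ≥ 7) = 1 − P(N ≤ 6) = 1 − Σ_{j=0}^{6} e^(−μ) μ^j/j! ≈ 0.0789.

0.0789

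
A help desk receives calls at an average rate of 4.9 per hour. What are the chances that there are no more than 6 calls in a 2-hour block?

Over the interval, μ = 4.9 × 2 = 9.8 (a 2-hour block = 2 hours).
P(N ≤ 6) = Σ_{j=0}^{6} e^(−μ) μ^j/j! ≈ 0.1433.

0.1433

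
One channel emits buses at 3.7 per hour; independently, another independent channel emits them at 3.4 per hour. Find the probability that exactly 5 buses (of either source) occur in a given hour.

0.1241

Independent Poisson processes superpose: combined rate λ = 3.7 + 3.4 = 7.1 per hour.
So μ = 7.1.
P(N = 5) = e^(−7.1) · 7.1^5/5! ≈ 0.1241.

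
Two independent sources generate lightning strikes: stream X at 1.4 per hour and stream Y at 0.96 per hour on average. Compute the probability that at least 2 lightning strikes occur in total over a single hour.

Independent Poisson processes superpose: combined rate λ = 1.4 + 0.96 = 2.36 per hour.
So μ = 2.36.
P(N ≥ 2) = 1 − P(N ≤ 1) ≈ 0.6827.

0.6827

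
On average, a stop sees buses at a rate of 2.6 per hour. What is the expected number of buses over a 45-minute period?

1.95

E[N] = λt = 2.6 × 0.75 = 1.95 (a 45-minute period = 0.75 hours).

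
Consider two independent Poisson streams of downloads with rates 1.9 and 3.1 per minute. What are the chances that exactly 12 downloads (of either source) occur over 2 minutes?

Independent Poisson processes superpose: combined rate λ = 1.9 + 3.1 = 5 per minute.
Over the interval, μ = 5 × 2 = 10 (2 minutes).
P(N = 12) = e^(−10) · 10^12/12! ≈ 0.0948.

0.0948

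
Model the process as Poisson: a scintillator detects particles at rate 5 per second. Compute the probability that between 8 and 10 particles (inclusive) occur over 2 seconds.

Over the interval, μ = 5 × 2 = 10 (2 seconds).
P(8 ≤ N ≤ 10) = Σ_{j=8}^{10} e^(−10) · 10^j/j! ≈ 0.3628.

0.3628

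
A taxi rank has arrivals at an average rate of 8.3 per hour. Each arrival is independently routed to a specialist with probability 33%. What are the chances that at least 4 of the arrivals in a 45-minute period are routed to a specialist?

Thinning: the arrivals that are routed to a specialist themselves form a Poisson process with rate 0.33 × 8.3 = 2.739 per hour.
Over the interval, μ = 2.739 × 0.75 = 2.05425 (a 45-minute period = 0.75 hours).
P(N ≥ 4) = 1 − P(N ≤ 3) ≈ 0.1528.

0.1528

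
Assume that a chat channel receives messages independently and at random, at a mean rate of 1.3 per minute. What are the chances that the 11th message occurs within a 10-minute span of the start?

Over the interval, μ = 1.3 × 10 = 13 (a 10-minute span = 10 minutes).
The 11th arrival falls in the interval iff at least 11 events occur there: P(S_11 ≤ t) = P(N ≥ 11) = 1 − P(N ≤ 10) ≈ 0.7483.

0.7483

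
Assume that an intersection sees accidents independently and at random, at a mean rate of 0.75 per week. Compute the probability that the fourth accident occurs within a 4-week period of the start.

0.3528

Over the interval, μ = 0.75 × 4 = 3 (a 4-week period = 4 weeks).
The fourth arrival falls in the interval iff at least 4 events occur there: P(S_4 ≤ t) = P(N ≥ 4) = 1 − P(N ≤ 3) ≈ 0.3528.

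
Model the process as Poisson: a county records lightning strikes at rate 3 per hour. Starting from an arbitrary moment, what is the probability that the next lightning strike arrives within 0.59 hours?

0.8297

Inter-arrival times are exponential with rate λ = 3 per hour.
P(T ≤ 0.59) = 1 − e^(−λt) = 1 − e^(−3 × 0.59) = 1 − e^(−1.77) ≈ 0.8297.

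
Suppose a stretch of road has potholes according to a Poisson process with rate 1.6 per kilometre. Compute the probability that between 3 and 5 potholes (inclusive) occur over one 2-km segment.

Over the interval, μ = 1.6 × 2 = 3.2 (a 2-km segment = 2 kilometres).
P(3 ≤ N ≤ 5) = Σ_{j=3}^{5} e^(−3.2) · 3.2^j/j! ≈ 0.5147.

0.5147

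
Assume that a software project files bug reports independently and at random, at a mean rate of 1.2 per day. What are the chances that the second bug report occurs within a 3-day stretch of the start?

0.8743

Over the interval, μ = 1.2 × 3 = 3.6 (a 3-day stretch = 3 days).
The second arrival falls in the interval iff at least 2 events occur there: P(S_2 ≤ t) = P(N ≥ 2) = 1 − P(N ≤ 1) ≈ 0.8743.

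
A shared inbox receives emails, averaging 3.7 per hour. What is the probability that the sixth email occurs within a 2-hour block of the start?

Over the interval, μ = 3.7 × 2 = 7.4 (a 2-hour block = 2 hours).
The sixth arrival falls in the interval iff at least 6 events occur there: P(S_6 ≤ t) = P(N ≥ 6) = 1 − P(N ≤ 5) ≈ 0.7474.

0.7474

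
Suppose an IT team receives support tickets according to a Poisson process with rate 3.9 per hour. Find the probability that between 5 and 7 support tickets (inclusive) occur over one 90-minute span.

Over the interval, μ = 3.9 × 1.5 = 5.85 (a 90-minute span = 1.5 hours).
P(5 ≤ N ≤ 7) = Σ_{j=5}^{7} e^(−5.85) · 5.85^j/j! ≈ 0.4587.

0.4587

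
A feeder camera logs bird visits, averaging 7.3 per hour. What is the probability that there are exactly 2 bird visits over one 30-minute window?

Over the interval, μ = 7.3 × 0.5 = 3.65 (a 30-minute window = 0.5 hours).
P(N = 2) = e^(−μ) μ^2/2! = e^(−3.65) · 3.65^2/2 ≈ 0.1731.

0.1731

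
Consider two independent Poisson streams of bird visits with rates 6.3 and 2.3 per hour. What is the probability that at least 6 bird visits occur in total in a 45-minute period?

0.6236

Independent Poisson processes superpose: combined rate λ = 6.3 + 2.3 = 8.6 per hour.
Over the interval, μ = 8.6 × 0.75 = 6.45 (a 45-minute period = 0.75 hours).
P(N ≥ 6) = 1 − P(N ≤ 5) ≈ 0.6236.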